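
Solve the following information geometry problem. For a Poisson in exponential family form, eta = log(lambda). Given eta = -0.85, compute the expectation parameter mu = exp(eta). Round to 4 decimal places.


Expectation parameter for Poisson exponential family:
mu = exp(eta).
eta = -0.85.
mu = exp(-0.85) = 0.4274

0.4274


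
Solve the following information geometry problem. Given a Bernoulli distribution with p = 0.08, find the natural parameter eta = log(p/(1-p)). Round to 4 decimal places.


Natural parameter for Bernoulli: eta = log(p/(1-p)).
p = 0.08, 1-p = 0.92.
p/(1-p) = 0.086957.
eta = log(0.086957) = -2.4423

-2.4423


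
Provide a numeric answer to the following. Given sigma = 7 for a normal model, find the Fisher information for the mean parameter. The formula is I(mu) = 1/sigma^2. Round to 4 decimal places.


The Fisher information for the mean of a normal distribution is I(mu) = 1/sigma^2.
sigma = 7, so sigma^2 = 49.
I(mu) = 1/49 = 0.0204

0.0204


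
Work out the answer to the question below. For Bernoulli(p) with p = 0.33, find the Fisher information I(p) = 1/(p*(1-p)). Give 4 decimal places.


For Bernoulli(p), Fisher information is I(p) = 1/(p*(1-p)).
p = 0.33, 1-p = 0.67.
p*(1-p) = 0.2211.
I(p) = 1/0.2211 = 4.5228

4.5228


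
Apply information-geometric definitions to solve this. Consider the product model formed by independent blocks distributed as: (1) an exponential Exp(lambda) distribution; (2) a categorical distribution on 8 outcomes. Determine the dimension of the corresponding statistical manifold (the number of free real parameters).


The dimension of a statistical manifold equals the number of free
(independent) real parameters of the model. For a product of independent
blocks the parameter counts add.
- exponential (lambda): 1.
- categorical on 8 outcomes (probabilities sum to 1): 8-1 = 7.
Total = 1 + 7 = 8.
Dimension = 8

8


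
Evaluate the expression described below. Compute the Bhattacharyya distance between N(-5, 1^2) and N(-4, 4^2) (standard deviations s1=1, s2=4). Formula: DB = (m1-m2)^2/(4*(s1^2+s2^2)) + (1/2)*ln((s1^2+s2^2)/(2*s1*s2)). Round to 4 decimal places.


Bhattacharyya distance between two Gaussians:
DB = (m1-m2)^2/(4*(s1^2+s2^2)) + (1/2)*ln((s1^2+s2^2)/(2*s1*s2)).
(m1-m2)^2 = (-1)^2 = 1.
s1^2+s2^2 = 1 + 16 = 17.
term1 = 1/68 = 0.014706.
term2 = 0.5*ln(17/8.0) = 0.376886.
DB = 0.014706 + 0.376886 = 0.3916

0.3916


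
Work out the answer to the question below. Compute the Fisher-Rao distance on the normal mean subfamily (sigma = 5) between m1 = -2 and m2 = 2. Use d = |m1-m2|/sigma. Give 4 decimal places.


On the fixed-variance normal subfamily, geodesic distance = |m1-m2|/sigma.
|-2 - 2| = 4.
sigma = 5.
d = 4/5 = 0.8000

0.8000


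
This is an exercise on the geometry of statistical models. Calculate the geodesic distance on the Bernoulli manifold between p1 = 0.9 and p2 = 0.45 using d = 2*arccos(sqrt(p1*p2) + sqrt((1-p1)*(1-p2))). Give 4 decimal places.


Geodesic distance on Bernoulli manifold:
d(p1,p2) = 2*arccos(sqrt(p1*p2) + sqrt((1-p1)*(1-p2))).
sqrt(p1*p2) = sqrt(0.9*0.45) = 0.636396.
sqrt((1-p1)*(1-p2)) = sqrt(0.1*0.55) = 0.234521.
arg = 0.636396 + 0.234521 = 0.870917.
d = 2*arccos(0.870917) = 1.0275

1.0275


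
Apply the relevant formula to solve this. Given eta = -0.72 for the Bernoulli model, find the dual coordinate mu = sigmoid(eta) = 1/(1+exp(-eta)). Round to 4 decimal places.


Dual coordinate (expectation parameter) for Bernoulli:
mu = 1/(1+exp(-eta)).
eta = -0.72.
exp(-eta) = exp(0.72) = 2.054433.
mu = 1/(1+2.054433) = 0.3274

0.3274


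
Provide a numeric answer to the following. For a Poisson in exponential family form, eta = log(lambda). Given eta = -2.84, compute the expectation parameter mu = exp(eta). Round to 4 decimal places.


Expectation parameter for Poisson exponential family:
mu = exp(eta).
eta = -2.84.
mu = exp(-2.84) = 0.0584

0.0584


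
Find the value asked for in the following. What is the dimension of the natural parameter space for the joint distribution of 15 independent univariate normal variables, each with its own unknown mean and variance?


Exponential family dimension calculation:
Each univariate normal has two natural parameters (mu/sigma^2 and -1/(2 sigma^2)).
With 15 independent components, dim = 2 * 15 = 30.

30


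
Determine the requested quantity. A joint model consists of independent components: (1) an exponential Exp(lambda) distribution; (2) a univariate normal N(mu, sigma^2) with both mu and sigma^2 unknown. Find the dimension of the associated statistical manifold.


The dimension of a statistical manifold equals the number of free
(independent) real parameters of the model. For a product of independent
blocks the parameter counts add.
- exponential (lambda): 1.
- normal (mu, sigma^2): 2.
Total = 1 + 2 = 3.
Dimension = 3

3


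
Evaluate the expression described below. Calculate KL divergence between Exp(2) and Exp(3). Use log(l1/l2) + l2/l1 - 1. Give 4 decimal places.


KL divergence for exponential family:
KL = log(l1/l2) + l2/l1 - 1.
log(2/3) = -0.405465.
3/2 = 1.5.
KL = -0.405465 + 1.5 - 1 = 0.0945

0.0945


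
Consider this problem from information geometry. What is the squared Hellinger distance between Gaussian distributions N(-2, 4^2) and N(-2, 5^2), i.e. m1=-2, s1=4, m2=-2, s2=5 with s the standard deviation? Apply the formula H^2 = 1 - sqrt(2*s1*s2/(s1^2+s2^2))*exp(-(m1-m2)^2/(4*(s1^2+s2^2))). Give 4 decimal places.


Squared Hellinger distance for Gaussians:
H^2 = 1 - sqrt(2*s1*s2/(s1^2+s2^2)) * exp(-(m1-m2)^2/(4*(s1^2+s2^2))).
s1^2 = 16, s2^2 = 25, s1^2+s2^2 = 41.
sqrt(2*4*5/(41)) = 0.98773.
(m1-m2)^2 = (0)^2 = 0.
exp(-0/(4*41)) = exp(0.0) = 1.0.
H^2 = 1 - 0.98773*1.0 = 0.0123

0.0123


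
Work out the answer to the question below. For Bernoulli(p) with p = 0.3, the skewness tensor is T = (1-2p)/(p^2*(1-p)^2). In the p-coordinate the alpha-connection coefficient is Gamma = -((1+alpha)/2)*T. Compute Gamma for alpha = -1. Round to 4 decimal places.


Skewness (Amari-Chentsov) tensor: T = (1-2p)/(p^2*(1-p)^2).
p = 0.3, 1-2p = 0.4, p^2 = 0.09, (1-p)^2 = 0.49.
T = 0.4/(0.09 * 0.49) = 9.070295.
In the p-coordinate, Gamma^(alpha) = Gamma^(0) - (alpha/2)*T with Gamma^(0) = (1/2)*g'(p) = -T/2,
so Gamma^(alpha) = -((1+alpha)/2)*T.
alpha = -1, -(1+alpha)/2 = 0.0.
Gamma = 0.0 * 9.070295 = 0.0000

0.0000


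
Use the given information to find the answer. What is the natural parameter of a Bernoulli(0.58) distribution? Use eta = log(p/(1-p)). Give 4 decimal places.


Natural parameter for Bernoulli: eta = log(p/(1-p)).
p = 0.58, 1-p = 0.42.
p/(1-p) = 1.380952.
eta = log(1.380952) = 0.3228

0.3228


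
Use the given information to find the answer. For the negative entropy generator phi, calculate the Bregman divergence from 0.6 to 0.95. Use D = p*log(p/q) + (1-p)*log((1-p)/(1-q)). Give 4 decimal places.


Bregman divergence with negative entropy generator:
D = p*log(p/q) + (1-p)*log((1-p)/(1-q)).
p = 0.6, q = 0.95.
p*log(p/q) = 0.6*log(0.6/0.95) = -0.275719.
(1-p)*log((1-p)/(1-q)) = 0.4*log(0.4/0.05) = 0.831777.
D = -0.275719 + 0.831777 = 0.5561

0.5561


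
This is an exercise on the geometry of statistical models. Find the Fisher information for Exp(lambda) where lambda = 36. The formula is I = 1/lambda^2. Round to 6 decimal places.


Fisher information for exponential: I(lambda) = 1/lambda^2.
lambda = 36, lambda^2 = 1296.
I = 1/1296 = 0.000772

0.000772


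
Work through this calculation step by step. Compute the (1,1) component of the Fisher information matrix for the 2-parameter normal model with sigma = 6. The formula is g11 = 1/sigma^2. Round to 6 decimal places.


For the 2-parameter normal family, the Fisher metric has:
  g11 = 1/sigma^2, g22 = 2/sigma^2.
sigma = 6, sigma^2 = 36.
g11 = 0.027778

0.027778


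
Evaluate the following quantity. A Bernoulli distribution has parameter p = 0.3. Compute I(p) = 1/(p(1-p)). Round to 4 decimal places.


For Bernoulli(p), Fisher information is I(p) = 1/(p*(1-p)).
p = 0.3, 1-p = 0.7.
p*(1-p) = 0.21.
I(p) = 1/0.21 = 4.7619

4.7619


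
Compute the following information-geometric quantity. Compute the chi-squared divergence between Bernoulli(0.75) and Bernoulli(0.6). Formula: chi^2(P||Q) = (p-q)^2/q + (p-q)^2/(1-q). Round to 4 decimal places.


Chi-squared divergence between Bernoulli distributions:
chi^2 = (p-q)^2/q + (p-q)^2/(1-q).
p = 0.75, q = 0.6, p-q = 0.15.
(p-q)^2 = 0.0225.
term1 = 0.0225/0.6 = 0.0375.
term2 = 0.0225/0.4 = 0.05625.
chi^2 = 0.0375 + 0.05625 = 0.0938

0.0938


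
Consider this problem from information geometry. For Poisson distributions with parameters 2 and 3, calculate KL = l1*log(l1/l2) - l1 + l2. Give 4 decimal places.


KL divergence for Poisson:
KL = l1*log(l1/l2) - l1 + l2.
l1 = 2, l2 = 3.
log(2/3) = -0.405465.
l1*log(l1/l2) = 2 * -0.405465 = -0.81093.
KL = -0.81093 - 2 + 3 = 0.1891

0.1891


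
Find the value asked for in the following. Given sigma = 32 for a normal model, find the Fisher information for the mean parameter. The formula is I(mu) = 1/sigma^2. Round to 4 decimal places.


The Fisher information for the mean of a normal distribution is I(mu) = 1/sigma^2.
sigma = 32, so sigma^2 = 1024.
I(mu) = 1/1024 = 0.0010

0.0010


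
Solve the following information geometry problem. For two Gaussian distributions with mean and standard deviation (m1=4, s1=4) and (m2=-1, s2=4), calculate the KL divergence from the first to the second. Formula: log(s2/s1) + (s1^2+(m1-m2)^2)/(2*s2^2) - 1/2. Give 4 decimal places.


KL divergence between normal distributions:
KL = log(s2/s1) + (s1^2 + (m1-m2)^2)/(2*s2^2) - 1/2.
log(4/4) = 0.0.
(4^2 + (4--1)^2)/(2*4^2) = (16 + 25)/32 = 1.28125.
KL = 0.0 + 1.28125 - 0.5 = 0.7813

0.7813


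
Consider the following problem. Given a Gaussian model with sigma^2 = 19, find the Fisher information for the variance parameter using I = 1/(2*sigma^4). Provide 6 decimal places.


Fisher information for variance: I(sigma^2) = 1/(2*sigma^4).
sigma^2 = 19, so sigma^4 = 361.
I = 1/(2*361) = 1/722 = 0.001385

0.001385


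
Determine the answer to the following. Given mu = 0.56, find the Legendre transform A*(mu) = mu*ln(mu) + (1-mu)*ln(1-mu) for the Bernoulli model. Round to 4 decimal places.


Legendre transform for Bernoulli:
A*(mu) = mu*log(mu) + (1-mu)*log(1-mu).
mu = 0.56, 1-mu = 0.44.
mu*log(mu) = 0.56*log(0.56) = -0.324698.
(1-mu)*log(1-mu) = 0.44*log(0.44) = -0.361231.
A* = -0.324698 + -0.361231 = -0.6859

-0.6859


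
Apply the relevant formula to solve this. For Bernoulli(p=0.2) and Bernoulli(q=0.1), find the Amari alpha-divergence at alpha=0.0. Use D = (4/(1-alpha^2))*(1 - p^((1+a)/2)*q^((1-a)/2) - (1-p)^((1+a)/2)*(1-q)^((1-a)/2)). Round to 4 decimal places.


Amari alpha-divergence:
D = (4/(1-alpha^2))*(1 - p^((1+a)/2)*q^((1-a)/2) - (1-p)^((1+a)/2)*(1-q)^((1-a)/2)).
alpha = 0.0, p = 0.2, q = 0.1.
e1 = (1+alpha)/2 = 0.5, e2 = (1-alpha)/2 = 0.5.
t1 = p^e1 * q^e2 = 0.2^0.5 * 0.1^0.5 = 0.141421.
t2 = (1-p)^e1 * (1-q)^e2 = 0.8^0.5 * 0.9^0.5 = 0.848528.
4/(1-alpha^2) = 4.0.
D = 4.0*(1 - 0.141421 - 0.848528) = 0.0402

0.0402


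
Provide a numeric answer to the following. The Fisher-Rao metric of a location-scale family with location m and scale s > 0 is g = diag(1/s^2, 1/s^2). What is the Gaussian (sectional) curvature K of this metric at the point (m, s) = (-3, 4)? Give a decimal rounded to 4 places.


The metric has the form g = (A dm^2 + B ds^2)/s^2 with A = 1, B = 1.
Substitute u = sqrt(A/B)*m: g = B*(du^2 + ds^2)/s^2, i.e. B times the
Poincare upper half-plane metric, which has constant Gaussian curvature -1.
Scaling a 2D metric by a constant c divides the Gaussian curvature by c,
so K = -1/B = -1/(1) = -1.0000 everywhere (the point (m, s) = (-3, 4) is irrelevant:
the curvature is constant).
The requested Gaussian curvature is K = -1.0000.

-1.0000


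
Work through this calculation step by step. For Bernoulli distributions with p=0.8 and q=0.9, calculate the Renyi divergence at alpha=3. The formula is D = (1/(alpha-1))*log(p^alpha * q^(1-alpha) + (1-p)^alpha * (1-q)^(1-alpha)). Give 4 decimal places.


Renyi divergence of order alpha between Bernoulli distributions:
D = (1/(alpha-1))*log(p^alpha * q^(1-alpha) + (1-p)^alpha * (1-q)^(1-alpha)).
alpha = 3, p = 0.8, q = 0.9.
p^alpha * q^(1-alpha) = 0.8^3 * 0.9^-2 = 0.632099.
(1-p)^alpha * (1-q)^(1-alpha) = 0.2^3 * 0.1^-2 = 0.8.
sum = 0.632099 + 0.8 = 1.432099.
D = (1/2)*log(1.432099) = 0.1796

0.1796


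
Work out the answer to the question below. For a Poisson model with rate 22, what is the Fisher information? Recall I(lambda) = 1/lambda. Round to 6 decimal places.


Fisher information for Poisson: I(lambda) = 1/lambda.
lambda = 22.
I(lambda) = 1/22 = 0.045455

0.045455


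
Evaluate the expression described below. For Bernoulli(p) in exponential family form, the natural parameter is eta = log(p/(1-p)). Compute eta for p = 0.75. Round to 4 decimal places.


Natural parameter for Bernoulli: eta = log(p/(1-p)).
p = 0.75, 1-p = 0.25.
p/(1-p) = 3.0.
eta = log(3.0) = 1.0986

1.0986


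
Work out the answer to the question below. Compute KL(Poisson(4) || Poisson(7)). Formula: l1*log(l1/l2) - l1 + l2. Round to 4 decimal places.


KL divergence for Poisson:
KL = l1*log(l1/l2) - l1 + l2.
l1 = 4, l2 = 7.
log(4/7) = -0.559616.
l1*log(l1/l2) = 4 * -0.559616 = -2.238463.
KL = -2.238463 - 4 + 7 = 0.7615

0.7615


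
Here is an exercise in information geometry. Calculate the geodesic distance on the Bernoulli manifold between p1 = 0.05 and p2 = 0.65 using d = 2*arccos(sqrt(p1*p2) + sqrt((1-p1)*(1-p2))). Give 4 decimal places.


Geodesic distance on Bernoulli manifold:
d(p1,p2) = 2*arccos(sqrt(p1*p2) + sqrt((1-p1)*(1-p2))).
sqrt(p1*p2) = sqrt(0.05*0.65) = 0.180278.
sqrt((1-p1)*(1-p2)) = sqrt(0.95*0.35) = 0.576628.
arg = 0.180278 + 0.576628 = 0.756906.
d = 2*arccos(0.756906) = 1.4245

1.4245


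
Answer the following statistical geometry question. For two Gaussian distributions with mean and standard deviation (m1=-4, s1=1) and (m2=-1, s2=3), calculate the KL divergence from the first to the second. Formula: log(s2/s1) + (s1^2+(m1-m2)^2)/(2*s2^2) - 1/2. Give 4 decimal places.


KL divergence between normal distributions:
KL = log(s2/s1) + (s1^2 + (m1-m2)^2)/(2*s2^2) - 1/2.
log(3/1) = 1.098612.
(1^2 + (-4--1)^2)/(2*3^2) = (1 + 9)/18 = 0.555556.
KL = 1.098612 + 0.555556 - 0.5 = 1.1542

1.1542


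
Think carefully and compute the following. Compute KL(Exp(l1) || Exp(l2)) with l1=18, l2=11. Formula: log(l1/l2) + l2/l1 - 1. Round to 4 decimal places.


KL divergence for exponential family:
KL = log(l1/l2) + l2/l1 - 1.
log(18/11) = 0.492476.
11/18 = 0.611111.
KL = 0.492476 + 0.611111 - 1 = 0.1036

0.1036


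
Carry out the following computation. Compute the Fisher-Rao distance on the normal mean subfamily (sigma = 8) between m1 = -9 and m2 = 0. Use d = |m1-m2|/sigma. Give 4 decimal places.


On the fixed-variance normal subfamily, geodesic distance = |m1-m2|/sigma.
|-9 - 0| = 9.
sigma = 8.
d = 9/8 = 1.1250

1.1250


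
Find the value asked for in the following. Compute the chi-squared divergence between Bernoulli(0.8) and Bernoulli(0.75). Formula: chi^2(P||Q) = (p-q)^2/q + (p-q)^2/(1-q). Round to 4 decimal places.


Chi-squared divergence between Bernoulli distributions:
chi^2 = (p-q)^2/q + (p-q)^2/(1-q).
p = 0.8, q = 0.75, p-q = 0.05.
(p-q)^2 = 0.0025.
term1 = 0.0025/0.75 = 0.003333.
term2 = 0.0025/0.25 = 0.01.
chi^2 = 0.003333 + 0.01 = 0.0133

0.0133


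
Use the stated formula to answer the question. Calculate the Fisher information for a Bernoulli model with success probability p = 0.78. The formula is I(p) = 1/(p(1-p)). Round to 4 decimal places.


For Bernoulli(p), Fisher information is I(p) = 1/(p*(1-p)).
p = 0.78, 1-p = 0.22.
p*(1-p) = 0.1716.
I(p) = 1/0.1716 = 5.8275

5.8275


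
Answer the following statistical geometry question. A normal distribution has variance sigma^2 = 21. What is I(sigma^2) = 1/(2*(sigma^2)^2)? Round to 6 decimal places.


Fisher information for variance: I(sigma^2) = 1/(2*sigma^4).
sigma^2 = 21, so sigma^4 = 441.
I = 1/(2*441) = 1/882 = 0.001134

0.001134


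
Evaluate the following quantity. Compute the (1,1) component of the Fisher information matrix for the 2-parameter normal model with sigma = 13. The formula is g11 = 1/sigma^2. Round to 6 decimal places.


For the 2-parameter normal family, the Fisher metric has:
  g11 = 1/sigma^2, g22 = 2/sigma^2.
sigma = 13, sigma^2 = 169.
g11 = 0.005917

0.005917


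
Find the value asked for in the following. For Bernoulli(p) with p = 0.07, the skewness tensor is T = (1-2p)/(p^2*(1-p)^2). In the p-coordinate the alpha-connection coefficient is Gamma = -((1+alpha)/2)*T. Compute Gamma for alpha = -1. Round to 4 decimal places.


Skewness (Amari-Chentsov) tensor: T = (1-2p)/(p^2*(1-p)^2).
p = 0.07, 1-2p = 0.86, p^2 = 0.0049, (1-p)^2 = 0.8649.
T = 0.86/(0.0049 * 0.8649) = 202.92543.
In the p-coordinate, Gamma^(alpha) = Gamma^(0) - (alpha/2)*T with Gamma^(0) = (1/2)*g'(p) = -T/2,
so Gamma^(alpha) = -((1+alpha)/2)*T.
alpha = -1, -(1+alpha)/2 = 0.0.
Gamma = 0.0 * 202.92543 = 0.0000

0.0000


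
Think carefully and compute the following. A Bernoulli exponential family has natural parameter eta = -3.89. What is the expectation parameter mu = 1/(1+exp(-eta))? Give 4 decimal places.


Dual coordinate (expectation parameter) for Bernoulli:
mu = 1/(1+exp(-eta)).
eta = -3.89.
exp(-eta) = exp(3.89) = 48.910887.
mu = 1/(1+48.910887) = 0.0200

0.0200


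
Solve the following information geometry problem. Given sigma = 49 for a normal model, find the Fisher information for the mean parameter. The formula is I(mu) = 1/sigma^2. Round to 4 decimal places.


The Fisher information for the mean of a normal distribution is I(mu) = 1/sigma^2.
sigma = 49, so sigma^2 = 2401.
I(mu) = 1/2401 = 0.0004

0.0004


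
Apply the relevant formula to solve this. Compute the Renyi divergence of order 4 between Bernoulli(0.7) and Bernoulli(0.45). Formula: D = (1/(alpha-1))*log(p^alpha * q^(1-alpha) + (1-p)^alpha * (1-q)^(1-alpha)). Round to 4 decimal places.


Renyi divergence of order alpha between Bernoulli distributions:
D = (1/(alpha-1))*log(p^alpha * q^(1-alpha) + (1-p)^alpha * (1-q)^(1-alpha)).
alpha = 4, p = 0.7, q = 0.45.
p^alpha * q^(1-alpha) = 0.7^4 * 0.45^-3 = 2.634842.
(1-p)^alpha * (1-q)^(1-alpha) = 0.3^4 * 0.55^-3 = 0.048685.
sum = 2.634842 + 0.048685 = 2.683527.
D = (1/3)*log(2.683527) = 0.3290

0.3290


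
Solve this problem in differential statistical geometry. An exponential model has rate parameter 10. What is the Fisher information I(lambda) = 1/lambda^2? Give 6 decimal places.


Fisher information for exponential: I(lambda) = 1/lambda^2.
lambda = 10, lambda^2 = 100.
I = 1/100 = 0.010000

0.010000


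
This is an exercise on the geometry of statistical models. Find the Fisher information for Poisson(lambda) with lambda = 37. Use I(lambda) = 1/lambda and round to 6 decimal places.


Fisher information for Poisson: I(lambda) = 1/lambda.
lambda = 37.
I(lambda) = 1/37 = 0.027027

0.027027


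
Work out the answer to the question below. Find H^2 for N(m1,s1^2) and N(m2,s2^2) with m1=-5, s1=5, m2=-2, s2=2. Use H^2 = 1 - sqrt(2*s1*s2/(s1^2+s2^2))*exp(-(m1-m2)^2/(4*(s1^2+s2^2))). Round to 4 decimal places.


Squared Hellinger distance for Gaussians:
H^2 = 1 - sqrt(2*s1*s2/(s1^2+s2^2)) * exp(-(m1-m2)^2/(4*(s1^2+s2^2))).
s1^2 = 25, s2^2 = 4, s1^2+s2^2 = 29.
sqrt(2*5*2/(29)) = 0.830455.
(m1-m2)^2 = (-3)^2 = 9.
exp(-9/(4*29)) = exp(-0.077586) = 0.925347.
H^2 = 1 - 0.830455*0.925347 = 0.2315

0.2315


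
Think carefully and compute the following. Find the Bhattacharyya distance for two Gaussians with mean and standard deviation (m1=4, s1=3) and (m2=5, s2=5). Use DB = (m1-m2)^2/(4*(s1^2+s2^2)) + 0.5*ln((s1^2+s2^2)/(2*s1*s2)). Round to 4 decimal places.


Bhattacharyya distance between two Gaussians:
DB = (m1-m2)^2/(4*(s1^2+s2^2)) + (1/2)*ln((s1^2+s2^2)/(2*s1*s2)).
(m1-m2)^2 = (-1)^2 = 1.
s1^2+s2^2 = 9 + 25 = 34.
term1 = 1/136 = 0.007353.
term2 = 0.5*ln(34/30.0) = 0.062582.
DB = 0.007353 + 0.062582 = 0.0699

0.0699


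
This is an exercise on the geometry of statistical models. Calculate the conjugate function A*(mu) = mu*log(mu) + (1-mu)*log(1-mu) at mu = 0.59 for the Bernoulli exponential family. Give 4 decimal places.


Legendre transform for Bernoulli:
A*(mu) = mu*log(mu) + (1-mu)*log(1-mu).
mu = 0.59, 1-mu = 0.41.
mu*log(mu) = 0.59*log(0.59) = -0.311303.
(1-mu)*log(1-mu) = 0.41*log(0.41) = -0.365555.
A* = -0.311303 + -0.365555 = -0.6769

-0.6769


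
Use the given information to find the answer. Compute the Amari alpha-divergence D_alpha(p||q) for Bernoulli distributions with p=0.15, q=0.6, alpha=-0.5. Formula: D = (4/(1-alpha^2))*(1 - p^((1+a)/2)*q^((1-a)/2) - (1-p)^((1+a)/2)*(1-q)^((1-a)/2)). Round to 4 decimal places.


Amari alpha-divergence:
D = (4/(1-alpha^2))*(1 - p^((1+a)/2)*q^((1-a)/2) - (1-p)^((1+a)/2)*(1-q)^((1-a)/2)).
alpha = -0.5, p = 0.15, q = 0.6.
e1 = (1+alpha)/2 = 0.25, e2 = (1-alpha)/2 = 0.75.
t1 = p^e1 * q^e2 = 0.15^0.25 * 0.6^0.75 = 0.424264.
t2 = (1-p)^e1 * (1-q)^e2 = 0.85^0.25 * 0.4^0.75 = 0.482947.
4/(1-alpha^2) = 5.333333.
D = 5.333333*(1 - 0.424264 - 0.482947) = 0.4949

0.4949


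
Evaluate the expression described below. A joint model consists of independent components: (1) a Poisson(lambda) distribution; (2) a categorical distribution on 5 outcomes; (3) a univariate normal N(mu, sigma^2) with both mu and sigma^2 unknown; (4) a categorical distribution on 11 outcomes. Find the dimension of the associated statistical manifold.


The dimension of a statistical manifold equals the number of free
(independent) real parameters of the model. For a product of independent
blocks the parameter counts add.
- Poisson (lambda): 1.
- categorical on 5 outcomes (probabilities sum to 1): 5-1 = 4.
- normal (mu, sigma^2): 2.
- categorical on 11 outcomes (probabilities sum to 1): 11-1 = 10.
Total = 1 + 4 + 2 + 10 = 17.
Dimension = 17

17


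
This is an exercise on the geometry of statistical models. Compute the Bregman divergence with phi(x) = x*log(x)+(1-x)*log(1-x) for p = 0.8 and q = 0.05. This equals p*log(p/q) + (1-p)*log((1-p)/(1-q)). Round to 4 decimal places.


Bregman divergence with negative entropy generator:
D = p*log(p/q) + (1-p)*log((1-p)/(1-q)).
p = 0.8, q = 0.05.
p*log(p/q) = 0.8*log(0.8/0.05) = 2.218071.
(1-p)*log((1-p)/(1-q)) = 0.2*log(0.2/0.95) = -0.311629.
D = 2.218071 + -0.311629 = 1.9064

1.9064


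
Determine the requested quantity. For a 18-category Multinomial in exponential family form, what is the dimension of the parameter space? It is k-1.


Exponential family dimension calculation:
For Multinomial with k=18 categories, dim = k-1 = 17.

17


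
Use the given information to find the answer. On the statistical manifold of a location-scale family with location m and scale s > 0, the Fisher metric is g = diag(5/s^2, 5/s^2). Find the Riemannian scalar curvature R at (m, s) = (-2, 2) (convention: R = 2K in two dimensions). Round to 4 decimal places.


The metric has the form g = (A dm^2 + B ds^2)/s^2 with A = 5, B = 5.
Substitute u = sqrt(A/B)*m: g = B*(du^2 + ds^2)/s^2, i.e. B times the
Poincare upper half-plane metric, which has constant Gaussian curvature -1.
Scaling a 2D metric by a constant c divides the Gaussian curvature by c,
so K = -1/B = -1/(5) = -0.2000 everywhere (the point (m, s) = (-2, 2) is irrelevant:
the curvature is constant).
Scalar curvature in dimension 2: R = 2K = -2/(5) = -0.4000.

-0.4000


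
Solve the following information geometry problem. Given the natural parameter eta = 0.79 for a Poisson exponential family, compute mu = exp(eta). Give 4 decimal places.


Expectation parameter for Poisson exponential family:
mu = exp(eta).
eta = 0.79.
mu = exp(0.79) = 2.2034

2.2034


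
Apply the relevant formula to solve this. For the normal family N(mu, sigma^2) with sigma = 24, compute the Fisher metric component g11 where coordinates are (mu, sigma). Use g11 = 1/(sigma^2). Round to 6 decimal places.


For the 2-parameter normal family, the Fisher metric has:
  g11 = 1/sigma^2, g22 = 2/sigma^2.
sigma = 24, sigma^2 = 576.
g11 = 0.001736

0.001736


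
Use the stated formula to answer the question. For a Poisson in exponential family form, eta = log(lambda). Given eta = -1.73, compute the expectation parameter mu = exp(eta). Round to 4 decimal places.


Expectation parameter for Poisson exponential family:
mu = exp(eta).
eta = -1.73.
mu = exp(-1.73) = 0.1773

0.1773


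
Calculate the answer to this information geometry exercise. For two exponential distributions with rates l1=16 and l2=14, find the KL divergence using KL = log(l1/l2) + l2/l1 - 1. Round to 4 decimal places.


KL divergence for exponential family:
KL = log(l1/l2) + l2/l1 - 1.
log(16/14) = 0.133531.
14/16 = 0.875.
KL = 0.133531 + 0.875 - 1 = 0.0085

0.0085


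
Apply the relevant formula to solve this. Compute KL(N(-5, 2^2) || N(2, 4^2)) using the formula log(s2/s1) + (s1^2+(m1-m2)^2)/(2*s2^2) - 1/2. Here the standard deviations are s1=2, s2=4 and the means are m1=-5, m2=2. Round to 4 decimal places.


KL divergence between normal distributions:
KL = log(s2/s1) + (s1^2 + (m1-m2)^2)/(2*s2^2) - 1/2.
log(4/2) = 0.693147.
(2^2 + (-5-2)^2)/(2*4^2) = (4 + 49)/32 = 1.65625.
KL = 0.693147 + 1.65625 - 0.5 = 1.8494

1.8494


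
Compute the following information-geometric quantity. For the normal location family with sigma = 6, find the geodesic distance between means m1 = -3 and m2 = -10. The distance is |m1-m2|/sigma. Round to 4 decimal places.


On the fixed-variance normal subfamily, geodesic distance = |m1-m2|/sigma.
|-3 - -10| = 7.
sigma = 6.
d = 7/6 = 1.1667

1.1667


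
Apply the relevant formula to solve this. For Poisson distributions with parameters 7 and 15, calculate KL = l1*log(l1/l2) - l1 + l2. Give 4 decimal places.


KL divergence for Poisson:
KL = l1*log(l1/l2) - l1 + l2.
l1 = 7, l2 = 15.
log(7/15) = -0.76214.
l1*log(l1/l2) = 7 * -0.76214 = -5.33498.
KL = -5.33498 - 7 + 15 = 2.6650

2.6650


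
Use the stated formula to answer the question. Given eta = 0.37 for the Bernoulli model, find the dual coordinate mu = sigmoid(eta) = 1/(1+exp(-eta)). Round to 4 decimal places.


Dual coordinate (expectation parameter) for Bernoulli:
mu = 1/(1+exp(-eta)).
eta = 0.37.
exp(-eta) = exp(-0.37) = 0.690734.
mu = 1/(1+0.690734) = 0.5915

0.5915


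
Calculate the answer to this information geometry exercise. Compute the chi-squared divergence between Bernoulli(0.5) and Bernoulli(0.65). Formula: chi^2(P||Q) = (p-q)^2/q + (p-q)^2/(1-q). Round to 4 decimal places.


Chi-squared divergence between Bernoulli distributions:
chi^2 = (p-q)^2/q + (p-q)^2/(1-q).
p = 0.5, q = 0.65, p-q = -0.15.
(p-q)^2 = 0.0225.
term1 = 0.0225/0.65 = 0.034615.
term2 = 0.0225/0.35 = 0.064286.
chi^2 = 0.034615 + 0.064286 = 0.0989

0.0989


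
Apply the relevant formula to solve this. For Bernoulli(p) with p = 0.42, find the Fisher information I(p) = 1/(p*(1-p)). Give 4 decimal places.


For Bernoulli(p), Fisher information is I(p) = 1/(p*(1-p)).
p = 0.42, 1-p = 0.58.
p*(1-p) = 0.2436.
I(p) = 1/0.2436 = 4.1051

4.1051


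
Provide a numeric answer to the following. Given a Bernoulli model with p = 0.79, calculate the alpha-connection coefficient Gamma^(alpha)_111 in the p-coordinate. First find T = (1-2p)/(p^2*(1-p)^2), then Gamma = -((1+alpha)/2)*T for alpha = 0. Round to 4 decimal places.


Skewness (Amari-Chentsov) tensor: T = (1-2p)/(p^2*(1-p)^2).
p = 0.79, 1-2p = -0.58, p^2 = 0.6241, (1-p)^2 = 0.0441.
T = -0.58/(0.6241 * 0.0441) = -21.07343.
In the p-coordinate, Gamma^(alpha) = Gamma^(0) - (alpha/2)*T with Gamma^(0) = (1/2)*g'(p) = -T/2,
so Gamma^(alpha) = -((1+alpha)/2)*T.
alpha = 0, -(1+alpha)/2 = -0.5.
Gamma = -0.5 * -21.07343 = 10.5367

10.5367


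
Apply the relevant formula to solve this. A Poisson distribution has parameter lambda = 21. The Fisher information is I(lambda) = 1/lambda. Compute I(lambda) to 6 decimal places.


Fisher information for Poisson: I(lambda) = 1/lambda.
lambda = 21.
I(lambda) = 1/21 = 0.047619

0.047619


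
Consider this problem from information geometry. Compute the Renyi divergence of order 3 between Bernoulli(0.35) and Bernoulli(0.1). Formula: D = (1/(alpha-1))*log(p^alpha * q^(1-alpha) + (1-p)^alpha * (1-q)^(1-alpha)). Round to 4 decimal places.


Renyi divergence of order alpha between Bernoulli distributions:
D = (1/(alpha-1))*log(p^alpha * q^(1-alpha) + (1-p)^alpha * (1-q)^(1-alpha)).
alpha = 3, p = 0.35, q = 0.1.
p^alpha * q^(1-alpha) = 0.35^3 * 0.1^-2 = 4.2875.
(1-p)^alpha * (1-q)^(1-alpha) = 0.65^3 * 0.9^-2 = 0.339043.
sum = 4.2875 + 0.339043 = 4.626543.
D = (1/2)*log(4.626543) = 0.7659

0.7659


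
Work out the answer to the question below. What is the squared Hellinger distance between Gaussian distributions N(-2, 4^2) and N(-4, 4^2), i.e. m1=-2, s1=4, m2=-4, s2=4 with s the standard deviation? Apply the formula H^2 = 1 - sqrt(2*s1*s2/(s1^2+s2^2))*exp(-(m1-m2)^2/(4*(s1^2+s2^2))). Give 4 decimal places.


Squared Hellinger distance for Gaussians:
H^2 = 1 - sqrt(2*s1*s2/(s1^2+s2^2)) * exp(-(m1-m2)^2/(4*(s1^2+s2^2))).
s1^2 = 16, s2^2 = 16, s1^2+s2^2 = 32.
sqrt(2*4*4/(32)) = 1.0.
(m1-m2)^2 = (2)^2 = 4.
exp(-4/(4*32)) = exp(-0.03125) = 0.969233.
H^2 = 1 - 1.0*0.969233 = 0.0308

0.0308


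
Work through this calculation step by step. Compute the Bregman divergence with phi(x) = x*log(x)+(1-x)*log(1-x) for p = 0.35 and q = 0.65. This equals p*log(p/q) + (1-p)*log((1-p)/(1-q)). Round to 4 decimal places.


Bregman divergence with negative entropy generator:
D = p*log(p/q) + (1-p)*log((1-p)/(1-q)).
p = 0.35, q = 0.65.
p*log(p/q) = 0.35*log(0.35/0.65) = -0.216664.
(1-p)*log((1-p)/(1-q)) = 0.65*log(0.65/0.35) = 0.402375.
D = -0.216664 + 0.402375 = 0.1857

0.1857


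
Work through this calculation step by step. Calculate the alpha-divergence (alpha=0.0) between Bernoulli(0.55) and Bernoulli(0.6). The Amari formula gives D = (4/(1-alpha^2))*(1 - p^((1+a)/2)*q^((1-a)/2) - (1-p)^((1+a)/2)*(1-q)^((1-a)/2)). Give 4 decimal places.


Amari alpha-divergence:
D = (4/(1-alpha^2))*(1 - p^((1+a)/2)*q^((1-a)/2) - (1-p)^((1+a)/2)*(1-q)^((1-a)/2)).
alpha = 0.0, p = 0.55, q = 0.6.
e1 = (1+alpha)/2 = 0.5, e2 = (1-alpha)/2 = 0.5.
t1 = p^e1 * q^e2 = 0.55^0.5 * 0.6^0.5 = 0.574456.
t2 = (1-p)^e1 * (1-q)^e2 = 0.45^0.5 * 0.4^0.5 = 0.424264.
4/(1-alpha^2) = 4.0.
D = 4.0*(1 - 0.574456 - 0.424264) = 0.0051

0.0051


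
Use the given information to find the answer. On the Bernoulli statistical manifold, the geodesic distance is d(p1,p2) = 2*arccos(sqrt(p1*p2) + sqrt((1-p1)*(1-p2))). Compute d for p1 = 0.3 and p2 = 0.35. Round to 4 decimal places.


Geodesic distance on Bernoulli manifold:
d(p1,p2) = 2*arccos(sqrt(p1*p2) + sqrt((1-p1)*(1-p2))).
sqrt(p1*p2) = sqrt(0.3*0.35) = 0.324037.
sqrt((1-p1)*(1-p2)) = sqrt(0.7*0.65) = 0.674537.
arg = 0.324037 + 0.674537 = 0.998574.
d = 2*arccos(0.998574) = 0.1068

0.1068


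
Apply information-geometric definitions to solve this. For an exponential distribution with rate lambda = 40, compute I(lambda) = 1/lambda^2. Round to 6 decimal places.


Fisher information for exponential: I(lambda) = 1/lambda^2.
lambda = 40, lambda^2 = 1600.
I = 1/1600 = 0.000625

0.000625


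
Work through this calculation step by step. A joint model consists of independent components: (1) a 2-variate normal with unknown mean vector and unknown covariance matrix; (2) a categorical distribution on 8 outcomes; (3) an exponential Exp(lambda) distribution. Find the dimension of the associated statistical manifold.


The dimension of a statistical manifold equals the number of free
(independent) real parameters of the model. For a product of independent
blocks the parameter counts add.
- 2-variate normal: 2 (mean) + 2*3/2 = 3 (symmetric covariance) = 5.
- categorical on 8 outcomes (probabilities sum to 1): 8-1 = 7.
- exponential (lambda): 1.
Total = 5 + 7 + 1 = 13.
Dimension = 13

13


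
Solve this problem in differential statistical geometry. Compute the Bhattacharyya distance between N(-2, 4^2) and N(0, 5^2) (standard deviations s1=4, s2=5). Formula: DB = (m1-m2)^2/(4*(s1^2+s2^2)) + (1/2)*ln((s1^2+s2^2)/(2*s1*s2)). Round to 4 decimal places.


Bhattacharyya distance between two Gaussians:
DB = (m1-m2)^2/(4*(s1^2+s2^2)) + (1/2)*ln((s1^2+s2^2)/(2*s1*s2)).
(m1-m2)^2 = (-2)^2 = 4.
s1^2+s2^2 = 16 + 25 = 41.
term1 = 4/164 = 0.02439.
term2 = 0.5*ln(41/40.0) = 0.012346.
DB = 0.02439 + 0.012346 = 0.0367

0.0367


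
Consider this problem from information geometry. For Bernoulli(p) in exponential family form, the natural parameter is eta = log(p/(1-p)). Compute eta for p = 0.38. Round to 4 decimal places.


Natural parameter for Bernoulli: eta = log(p/(1-p)).
p = 0.38, 1-p = 0.62.
p/(1-p) = 0.612903.
eta = log(0.612903) = -0.4895

-0.4895


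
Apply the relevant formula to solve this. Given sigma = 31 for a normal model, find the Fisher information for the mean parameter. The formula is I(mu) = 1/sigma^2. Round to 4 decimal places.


The Fisher information for the mean of a normal distribution is I(mu) = 1/sigma^2.
sigma = 31, so sigma^2 = 961.
I(mu) = 1/961 = 0.0010

0.0010


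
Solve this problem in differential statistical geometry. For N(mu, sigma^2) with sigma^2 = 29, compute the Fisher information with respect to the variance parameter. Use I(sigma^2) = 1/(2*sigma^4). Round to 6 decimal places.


Fisher information for variance: I(sigma^2) = 1/(2*sigma^4).
sigma^2 = 29, so sigma^4 = 841.
I = 1/(2*841) = 1/1682 = 0.000595

0.000595


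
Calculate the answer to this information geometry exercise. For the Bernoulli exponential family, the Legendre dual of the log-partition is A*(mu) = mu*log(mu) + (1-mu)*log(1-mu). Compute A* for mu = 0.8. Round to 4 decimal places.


Legendre transform for Bernoulli:
A*(mu) = mu*log(mu) + (1-mu)*log(1-mu).
mu = 0.8, 1-mu = 0.2.
mu*log(mu) = 0.8*log(0.8) = -0.178515.
(1-mu)*log(1-mu) = 0.2*log(0.2) = -0.321888.
A* = -0.178515 + -0.321888 = -0.5004

-0.5004


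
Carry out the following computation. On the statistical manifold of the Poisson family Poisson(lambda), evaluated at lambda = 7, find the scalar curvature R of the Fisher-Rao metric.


This family has a single free parameter, so its statistical manifold
is 1-dimensional. The Riemann curvature tensor of any 1-dimensional
Riemannian manifold vanishes identically, so R = 0.

0


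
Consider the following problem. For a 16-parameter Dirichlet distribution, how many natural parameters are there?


Exponential family dimension calculation:
Dirichlet with 16 components has 16 natural parameters.

16


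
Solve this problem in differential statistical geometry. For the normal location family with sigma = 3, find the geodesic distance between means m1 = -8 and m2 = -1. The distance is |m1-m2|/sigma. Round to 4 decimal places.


On the fixed-variance normal subfamily, geodesic distance = |m1-m2|/sigma.
|-8 - -1| = 7.
sigma = 3.
d = 7/3 = 2.3333

2.3333


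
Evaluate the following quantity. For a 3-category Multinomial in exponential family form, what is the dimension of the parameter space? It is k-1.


Exponential family dimension calculation:
For Multinomial with k=3 categories, dim = k-1 = 2.

2


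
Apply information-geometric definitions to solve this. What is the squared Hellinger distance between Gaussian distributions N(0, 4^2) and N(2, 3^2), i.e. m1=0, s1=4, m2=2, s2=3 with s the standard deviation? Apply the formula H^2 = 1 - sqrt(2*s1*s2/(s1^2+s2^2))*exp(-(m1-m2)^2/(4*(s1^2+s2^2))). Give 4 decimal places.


Squared Hellinger distance for Gaussians:
H^2 = 1 - sqrt(2*s1*s2/(s1^2+s2^2)) * exp(-(m1-m2)^2/(4*(s1^2+s2^2))).
s1^2 = 16, s2^2 = 9, s1^2+s2^2 = 25.
sqrt(2*4*3/(25)) = 0.979796.
(m1-m2)^2 = (-2)^2 = 4.
exp(-4/(4*25)) = exp(-0.04) = 0.960789.
H^2 = 1 - 0.979796*0.960789 = 0.0586

0.0586


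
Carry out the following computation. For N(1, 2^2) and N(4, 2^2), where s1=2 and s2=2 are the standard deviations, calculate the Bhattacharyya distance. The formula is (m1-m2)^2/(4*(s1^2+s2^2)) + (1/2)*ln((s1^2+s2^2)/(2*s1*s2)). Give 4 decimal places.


Bhattacharyya distance between two Gaussians:
DB = (m1-m2)^2/(4*(s1^2+s2^2)) + (1/2)*ln((s1^2+s2^2)/(2*s1*s2)).
(m1-m2)^2 = (-3)^2 = 9.
s1^2+s2^2 = 4 + 4 = 8.
term1 = 9/32 = 0.28125.
term2 = 0.5*ln(8/8.0) = 0.0.
DB = 0.28125 + 0.0 = 0.2813

0.2813


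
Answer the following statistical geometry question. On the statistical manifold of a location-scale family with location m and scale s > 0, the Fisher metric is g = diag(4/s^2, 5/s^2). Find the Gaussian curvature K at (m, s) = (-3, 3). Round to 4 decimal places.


The metric has the form g = (A dm^2 + B ds^2)/s^2 with A = 4, B = 5.
Substitute u = sqrt(A/B)*m: g = B*(du^2 + ds^2)/s^2, i.e. B times the
Poincare upper half-plane metric, which has constant Gaussian curvature -1.
Scaling a 2D metric by a constant c divides the Gaussian curvature by c,
so K = -1/B = -1/(5) = -0.2000 everywhere (the point (m, s) = (-3, 3) is irrelevant:
the curvature is constant).
The requested Gaussian curvature is K = -0.2000.

-0.2000


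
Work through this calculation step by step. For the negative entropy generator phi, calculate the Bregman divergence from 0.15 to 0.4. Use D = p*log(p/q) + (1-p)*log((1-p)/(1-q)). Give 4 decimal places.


Bregman divergence with negative entropy generator:
D = p*log(p/q) + (1-p)*log((1-p)/(1-q)).
p = 0.15, q = 0.4.
p*log(p/q) = 0.15*log(0.15/0.4) = -0.147124.
(1-p)*log((1-p)/(1-q)) = 0.85*log(0.85/0.6) = 0.296061.
D = -0.147124 + 0.296061 = 0.1489

0.1489


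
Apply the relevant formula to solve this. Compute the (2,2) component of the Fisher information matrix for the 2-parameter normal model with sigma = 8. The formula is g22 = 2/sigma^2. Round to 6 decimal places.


For the 2-parameter normal family, the Fisher metric has:
  g11 = 1/sigma^2, g22 = 2/sigma^2.
sigma = 8, sigma^2 = 64.
g22 = 0.031250

0.031250


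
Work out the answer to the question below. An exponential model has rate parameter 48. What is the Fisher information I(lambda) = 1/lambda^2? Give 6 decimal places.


Fisher information for exponential: I(lambda) = 1/lambda^2.
lambda = 48, lambda^2 = 2304.
I = 1/2304 = 0.000434

0.000434


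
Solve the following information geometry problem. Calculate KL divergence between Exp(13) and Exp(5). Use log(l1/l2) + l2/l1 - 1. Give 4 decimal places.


KL divergence for exponential family:
KL = log(l1/l2) + l2/l1 - 1.
log(13/5) = 0.955511.
5/13 = 0.384615.
KL = 0.955511 + 0.384615 - 1 = 0.3401

0.3401


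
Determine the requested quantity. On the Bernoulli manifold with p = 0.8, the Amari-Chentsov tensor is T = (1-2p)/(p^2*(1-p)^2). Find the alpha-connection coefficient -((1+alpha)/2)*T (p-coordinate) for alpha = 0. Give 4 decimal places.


Skewness (Amari-Chentsov) tensor: T = (1-2p)/(p^2*(1-p)^2).
p = 0.8, 1-2p = -0.6, p^2 = 0.64, (1-p)^2 = 0.04.
T = -0.6/(0.64 * 0.04) = -23.4375.
In the p-coordinate, Gamma^(alpha) = Gamma^(0) - (alpha/2)*T with Gamma^(0) = (1/2)*g'(p) = -T/2,
so Gamma^(alpha) = -((1+alpha)/2)*T.
alpha = 0, -(1+alpha)/2 = -0.5.
Gamma = -0.5 * -23.4375 = 11.7188

11.7188


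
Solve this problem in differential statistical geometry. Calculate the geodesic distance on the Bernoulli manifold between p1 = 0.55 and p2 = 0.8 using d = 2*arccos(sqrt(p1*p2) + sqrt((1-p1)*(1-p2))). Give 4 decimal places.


Geodesic distance on Bernoulli manifold:
d(p1,p2) = 2*arccos(sqrt(p1*p2) + sqrt((1-p1)*(1-p2))).
sqrt(p1*p2) = sqrt(0.55*0.8) = 0.663325.
sqrt((1-p1)*(1-p2)) = sqrt(0.45*0.2) = 0.3.
arg = 0.663325 + 0.3 = 0.963325.
d = 2*arccos(0.963325) = 0.5433

0.5433


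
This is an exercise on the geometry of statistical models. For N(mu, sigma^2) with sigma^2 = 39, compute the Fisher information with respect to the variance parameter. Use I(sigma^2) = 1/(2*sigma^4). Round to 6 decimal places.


Fisher information for variance: I(sigma^2) = 1/(2*sigma^4).
sigma^2 = 39, so sigma^4 = 1521.
I = 1/(2*1521) = 1/3042 = 0.000329

0.000329
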